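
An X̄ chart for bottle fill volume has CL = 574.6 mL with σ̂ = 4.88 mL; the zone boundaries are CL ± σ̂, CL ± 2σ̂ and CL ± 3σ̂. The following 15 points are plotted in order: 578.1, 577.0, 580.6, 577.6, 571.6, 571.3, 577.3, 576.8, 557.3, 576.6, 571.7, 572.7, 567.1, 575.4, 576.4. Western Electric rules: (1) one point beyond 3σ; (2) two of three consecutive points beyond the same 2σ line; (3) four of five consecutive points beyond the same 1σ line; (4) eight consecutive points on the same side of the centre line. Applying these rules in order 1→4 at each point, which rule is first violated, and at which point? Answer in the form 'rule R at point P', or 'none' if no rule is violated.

rule 1 at point 9

Zone of each point (C = within 1σ̂, B = 1σ̂–2σ̂, A = 2σ̂–3σ̂, * = beyond 3σ̂; sign = side of CL): 1:+C, 2:+C, 3:+B, 4:+C, 5:-C, 6:-C, 7:+C, 8:+C, 9:-*, 10:+C, 11:-C, 12:-C, 13:-B, 14:+C, 15:+C
Rule 1 (one point beyond the 3σ limits) is satisfied at point 9.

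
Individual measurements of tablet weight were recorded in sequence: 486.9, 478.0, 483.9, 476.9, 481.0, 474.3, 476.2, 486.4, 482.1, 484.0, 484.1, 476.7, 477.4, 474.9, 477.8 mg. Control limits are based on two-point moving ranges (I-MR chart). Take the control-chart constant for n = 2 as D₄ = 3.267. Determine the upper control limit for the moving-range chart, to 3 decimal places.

Moving ranges: 8.9, 5.9, 7.0, 4.1, 6.7, 1.9, 10.2, 4.3, 1.9, 0.1, 7.4, 0.7, 2.5, 2.9; M̄R̄ = 64.5000 / 14 = 4.6071
UCL_MR = D₄·M̄R̄ = 3.267 × 4.6071 = 15.0515

15.052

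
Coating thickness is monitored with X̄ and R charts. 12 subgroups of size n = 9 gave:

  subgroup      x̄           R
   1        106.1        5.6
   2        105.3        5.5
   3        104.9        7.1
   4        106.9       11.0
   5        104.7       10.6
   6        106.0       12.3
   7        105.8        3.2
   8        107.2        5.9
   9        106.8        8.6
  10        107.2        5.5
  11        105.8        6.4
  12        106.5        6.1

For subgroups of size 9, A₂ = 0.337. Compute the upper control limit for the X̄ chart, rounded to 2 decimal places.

X̄̄ = (106.1 + 105.3 + 104.9 + 106.9 + 104.7 + 106.0 + 105.8 + 107.2 + 106.8 + 107.2 + 105.8 + 106.5) / 12 = 1273.2000 / 12 = 106.1000
R̄ = (5.6 + 5.5 + 7.1 + 11.0 + 10.6 + 12.3 + 3.2 + 5.9 + 8.6 + 5.5 + 6.4 + 6.1) / 12 = 87.8000 / 12 = 7.3167
UCL = X̄̄ + A₂·R̄ = 106.1000 + 0.337 × 7.3167 = 108.5657

108.57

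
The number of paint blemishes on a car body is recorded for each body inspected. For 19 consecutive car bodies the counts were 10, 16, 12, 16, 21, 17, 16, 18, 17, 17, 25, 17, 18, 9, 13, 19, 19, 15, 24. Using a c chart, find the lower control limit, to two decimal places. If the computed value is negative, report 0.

c̄ = (10 + 16 + 12 + 16 + 21 + 17 + 16 + 18 + 17 + 17 + 25 + 17 + 18 + 9 + 13 + 19 + 19 + 15 + 24) / 19 = 319 / 19 = 16.7895
LCL = c̄ − 3√c̄ = 16.7895 − 3 × 4.0975 = 4.4970

4.50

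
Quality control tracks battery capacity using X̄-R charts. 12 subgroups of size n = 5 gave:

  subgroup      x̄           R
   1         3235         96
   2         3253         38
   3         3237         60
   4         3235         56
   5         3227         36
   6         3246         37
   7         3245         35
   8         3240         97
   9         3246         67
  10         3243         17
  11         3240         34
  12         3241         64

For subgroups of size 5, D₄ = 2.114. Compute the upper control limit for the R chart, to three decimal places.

R̄ = (96 + 38 + 60 + 56 + 36 + 37 + 35 + 97 + 67 + 17 + 34 + 64) / 12 = 637.0000 / 12 = 53.0833
UCL_R = D₄·R̄ = 2.114 × 53.0833 = 112.2182

112.218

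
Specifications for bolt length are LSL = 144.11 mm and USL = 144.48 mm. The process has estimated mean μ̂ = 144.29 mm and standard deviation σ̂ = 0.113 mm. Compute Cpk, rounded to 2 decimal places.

Cpu = (USL − μ̂) / (3σ̂) = (144.48 − 144.29) / (3 × 0.113) = 0.5605; Cpl = (μ̂ − LSL) / (3σ̂) = (144.29 − 144.11) / (3 × 0.113) = 0.5310; Cpk = min(Cpu, Cpl) = 0.5310

0.53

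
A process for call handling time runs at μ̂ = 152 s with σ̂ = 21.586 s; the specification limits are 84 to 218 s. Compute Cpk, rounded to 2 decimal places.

Cpu = (USL − μ̂) / (3σ̂) = (218 − 152) / (3 × 21.586) = 1.0192; Cpl = (μ̂ − LSL) / (3σ̂) = (152 − 84) / (3 × 21.586) = 1.0501; Cpk = min(Cpu, Cpl) = 1.0192

1.02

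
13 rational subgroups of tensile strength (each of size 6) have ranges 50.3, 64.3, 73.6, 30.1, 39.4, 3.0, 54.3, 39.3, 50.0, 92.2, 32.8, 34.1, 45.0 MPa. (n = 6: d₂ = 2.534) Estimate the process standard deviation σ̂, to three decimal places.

R̄ = (50.3 + 64.3 + 73.6 + 30.1 + 39.4 + 3.0 + 54.3 + 39.3 + 50.0 + 92.2 + 32.8 + 34.1 + 45.0) / 13 = 46.8000
σ̂ = R̄ / d₂ = 46.8000 / 2.534 = 18.4688

18.469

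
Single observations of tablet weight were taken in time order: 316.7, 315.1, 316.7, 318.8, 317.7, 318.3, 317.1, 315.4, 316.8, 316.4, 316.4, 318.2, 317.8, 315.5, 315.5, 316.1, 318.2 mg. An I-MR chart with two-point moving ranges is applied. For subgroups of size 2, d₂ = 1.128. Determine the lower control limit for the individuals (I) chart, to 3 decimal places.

313.723

X̄ = (316.7 + 315.1 + 316.7 + 318.8 + 317.7 + 318.3 + 317.1 + 315.4 + 316.8 + 316.4 + 316.4 + 318.2 + 317.8 + 315.5 + 315.5 + 316.1 + 318.2) / 17 = 316.8647
Moving ranges: 1.6, 1.6, 2.1, 1.1, 0.6, 1.2, 1.7, 1.4, 0.4, 0.0, 1.8, 0.4, 2.3, 0.0, 0.6, 2.1; M̄R̄ = 18.9000 / 16 = 1.1812
LCL = X̄ − 3·M̄R̄/d₂ = 316.8647 − 3 × 1.1812 / 1.128 = 313.7231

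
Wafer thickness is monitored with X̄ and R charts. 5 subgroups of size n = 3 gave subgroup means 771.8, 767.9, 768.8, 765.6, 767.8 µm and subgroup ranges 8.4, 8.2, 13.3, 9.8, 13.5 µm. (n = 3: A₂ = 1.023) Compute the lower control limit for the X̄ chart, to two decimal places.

757.50

X̄̄ = (771.8 + 767.9 + 768.8 + 765.6 + 767.8) / 5 = 3841.9000 / 5 = 768.3800
R̄ = (8.4 + 8.2 + 13.3 + 9.8 + 13.5) / 5 = 53.2000 / 5 = 10.6400
LCL = X̄̄ − A₂·R̄ = 768.3800 − 1.023 × 10.6400 = 757.4953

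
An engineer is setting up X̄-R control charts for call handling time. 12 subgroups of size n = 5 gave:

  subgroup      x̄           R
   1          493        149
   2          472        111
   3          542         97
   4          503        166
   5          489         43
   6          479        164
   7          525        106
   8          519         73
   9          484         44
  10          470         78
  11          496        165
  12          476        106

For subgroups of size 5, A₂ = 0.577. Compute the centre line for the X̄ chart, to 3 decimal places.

X̄̄ = (493 + 472 + 542 + 503 + 489 + 479 + 525 + 519 + 484 + 470 + 496 + 476) / 12 = 5948.0000 / 12 = 495.6667
CL = X̄̄ = 495.6667

495.667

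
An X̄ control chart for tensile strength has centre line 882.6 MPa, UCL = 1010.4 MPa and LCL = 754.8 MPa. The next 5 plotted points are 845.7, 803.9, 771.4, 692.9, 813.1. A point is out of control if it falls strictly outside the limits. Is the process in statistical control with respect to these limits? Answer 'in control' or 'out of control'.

out of control

Compare each point to [754.8, 1010.4]: sample 4 = 692.9 < LCL.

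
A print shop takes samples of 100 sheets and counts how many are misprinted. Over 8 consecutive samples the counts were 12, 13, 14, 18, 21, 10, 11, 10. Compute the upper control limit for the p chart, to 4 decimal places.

0.2392

p̄ = Σdᵢ / (k·n) = 109 / (8 × 100) = 0.13625
UCL = p̄ + 3·√(p̄(1−p̄)/n) = 0.13625 + 3 × √(0.13625×0.86375/100) = 0.13625 + 3 × 0.03431 = 0.23917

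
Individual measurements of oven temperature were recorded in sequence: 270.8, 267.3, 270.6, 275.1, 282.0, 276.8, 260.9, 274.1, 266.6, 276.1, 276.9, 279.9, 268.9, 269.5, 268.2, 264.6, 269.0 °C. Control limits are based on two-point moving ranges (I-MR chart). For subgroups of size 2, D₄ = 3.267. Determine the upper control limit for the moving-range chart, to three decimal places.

Moving ranges: 3.5, 3.3, 4.5, 6.9, 5.2, 15.9, 13.2, 7.5, 9.5, 0.8, 3.0, 11.0, 0.6, 1.3, 3.6, 4.4; M̄R̄ = 94.2000 / 16 = 5.8875
UCL_MR = D₄·M̄R̄ = 3.267 × 5.8875 = 19.2345

19.234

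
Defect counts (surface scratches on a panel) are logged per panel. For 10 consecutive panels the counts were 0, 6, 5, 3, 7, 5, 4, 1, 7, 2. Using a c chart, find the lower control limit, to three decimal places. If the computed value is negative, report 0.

c̄ = (0 + 6 + 5 + 3 + 7 + 5 + 4 + 1 + 7 + 2) / 10 = 40 / 10 = 4.0000
LCL = c̄ − 3√c̄ = 4.0000 − 3 × 2.0000 = -2.0000 → 0 (cannot be negative)

0.000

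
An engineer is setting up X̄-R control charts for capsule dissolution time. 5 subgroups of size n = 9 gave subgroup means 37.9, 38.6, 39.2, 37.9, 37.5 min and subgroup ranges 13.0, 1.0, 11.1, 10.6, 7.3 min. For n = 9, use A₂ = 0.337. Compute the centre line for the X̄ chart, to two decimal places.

38.22

X̄̄ = (37.9 + 38.6 + 39.2 + 37.9 + 37.5) / 5 = 191.1000 / 5 = 38.2200
CL = X̄̄ = 38.2200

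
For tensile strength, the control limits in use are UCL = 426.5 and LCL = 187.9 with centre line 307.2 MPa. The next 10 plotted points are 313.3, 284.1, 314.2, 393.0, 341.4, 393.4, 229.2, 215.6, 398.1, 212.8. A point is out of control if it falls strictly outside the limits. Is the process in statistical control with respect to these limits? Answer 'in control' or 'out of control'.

in control

All 10 points lie within [187.9, 426.5].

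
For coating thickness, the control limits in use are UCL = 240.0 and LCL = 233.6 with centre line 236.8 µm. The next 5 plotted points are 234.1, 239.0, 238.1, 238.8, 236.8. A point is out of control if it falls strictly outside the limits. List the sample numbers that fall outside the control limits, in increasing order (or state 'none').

none

All 5 points lie within [233.6, 240.0].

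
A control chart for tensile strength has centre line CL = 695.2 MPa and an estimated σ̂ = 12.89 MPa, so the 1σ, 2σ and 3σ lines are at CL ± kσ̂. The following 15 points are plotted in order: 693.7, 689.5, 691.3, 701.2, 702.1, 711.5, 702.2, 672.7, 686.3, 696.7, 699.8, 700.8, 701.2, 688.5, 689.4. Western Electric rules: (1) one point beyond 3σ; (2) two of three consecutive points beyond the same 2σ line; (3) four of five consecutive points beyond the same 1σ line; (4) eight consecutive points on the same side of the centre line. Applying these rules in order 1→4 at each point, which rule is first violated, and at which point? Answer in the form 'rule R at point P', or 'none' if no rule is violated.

Zone of each point (C = within 1σ̂, B = 1σ̂–2σ̂, A = 2σ̂–3σ̂, * = beyond 3σ̂; sign = side of CL): 1:-C, 2:-C, 3:-C, 4:+C, 5:+C, 6:+B, 7:+C, 8:-B, 9:-C, 10:+C, 11:+C, 12:+C, 13:+C, 14:-C, 15:-C
No rule fires across all 15 points.

none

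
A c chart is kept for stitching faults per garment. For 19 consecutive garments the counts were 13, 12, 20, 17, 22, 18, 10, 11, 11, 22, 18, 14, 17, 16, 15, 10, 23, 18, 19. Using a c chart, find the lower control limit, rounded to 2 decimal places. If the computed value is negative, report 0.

c̄ = (13 + 12 + 20 + 17 + 22 + 18 + 10 + 11 + 11 + 22 + 18 + 14 + 17 + 16 + 15 + 10 + 23 + 18 + 19) / 19 = 306 / 19 = 16.1053
LCL = c̄ − 3√c̄ = 16.1053 − 3 × 4.0131 = 4.0659

4.07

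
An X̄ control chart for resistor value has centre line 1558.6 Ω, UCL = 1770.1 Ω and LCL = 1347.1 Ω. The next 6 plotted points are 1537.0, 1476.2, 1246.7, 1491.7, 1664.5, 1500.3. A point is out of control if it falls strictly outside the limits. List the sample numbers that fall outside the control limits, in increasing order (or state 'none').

3

Compare each point to [1347.1, 1770.1]: sample 3 = 1246.7 < LCL.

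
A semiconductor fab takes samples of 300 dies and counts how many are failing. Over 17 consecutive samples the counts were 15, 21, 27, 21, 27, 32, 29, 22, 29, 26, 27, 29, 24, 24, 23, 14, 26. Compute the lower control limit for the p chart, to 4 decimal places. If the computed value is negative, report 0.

0.0342

p̄ = Σdᵢ / (k·n) = 416 / (17 × 300) = 0.08157
LCL = p̄ − 3·√(p̄(1−p̄)/n) = 0.08157 − 3 × 0.01580 = 0.03416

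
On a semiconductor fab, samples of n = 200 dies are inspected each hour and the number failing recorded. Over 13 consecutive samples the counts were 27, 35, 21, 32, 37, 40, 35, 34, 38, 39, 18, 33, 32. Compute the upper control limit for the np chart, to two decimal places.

p̄ = Σdᵢ / (k·n) = 421 / (13 × 200) = 0.16192
UCL = np̄ + 3·√(np̄(1−p̄)) = 32.3846 + 3 × √(32.3846×0.83808) = 32.3846 + 3 × 5.2097 = 48.0137

48.01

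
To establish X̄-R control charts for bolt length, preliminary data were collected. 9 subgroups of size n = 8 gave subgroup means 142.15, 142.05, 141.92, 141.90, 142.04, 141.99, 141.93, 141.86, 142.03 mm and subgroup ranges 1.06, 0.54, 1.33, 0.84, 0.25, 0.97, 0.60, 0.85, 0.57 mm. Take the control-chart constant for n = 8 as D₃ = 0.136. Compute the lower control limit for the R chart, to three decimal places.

0.106

R̄ = (1.06 + 0.54 + 1.33 + 0.84 + 0.25 + 0.97 + 0.60 + 0.85 + 0.57) / 9 = 7.0100 / 9 = 0.7789
LCL_R = D₃·R̄ = 0.136 × 0.7789 = 0.1059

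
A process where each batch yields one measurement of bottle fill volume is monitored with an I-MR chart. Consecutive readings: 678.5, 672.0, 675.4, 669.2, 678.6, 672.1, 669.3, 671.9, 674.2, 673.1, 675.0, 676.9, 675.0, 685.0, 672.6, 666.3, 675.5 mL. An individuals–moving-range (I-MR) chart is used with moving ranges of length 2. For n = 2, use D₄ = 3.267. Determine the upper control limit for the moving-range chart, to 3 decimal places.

17.233

Moving ranges: 6.5, 3.4, 6.2, 9.4, 6.5, 2.8, 2.6, 2.3, 1.1, 1.9, 1.9, 1.9, 10.0, 12.4, 6.3, 9.2; M̄R̄ = 84.4000 / 16 = 5.2750
UCL_MR = D₄·M̄R̄ = 3.267 × 5.2750 = 17.2334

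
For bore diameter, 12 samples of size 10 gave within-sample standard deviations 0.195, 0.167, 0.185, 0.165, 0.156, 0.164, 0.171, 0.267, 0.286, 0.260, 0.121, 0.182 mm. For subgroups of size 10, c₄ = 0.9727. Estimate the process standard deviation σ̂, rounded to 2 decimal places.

s̄ = (0.195 + 0.167 + 0.185 + 0.165 + 0.156 + 0.164 + 0.171 + 0.267 + 0.286 + 0.260 + 0.121 + 0.182) / 12 = 0.1933
σ̂ = s̄ / c₄ = 0.1933 / 0.9727 = 0.1987

0.20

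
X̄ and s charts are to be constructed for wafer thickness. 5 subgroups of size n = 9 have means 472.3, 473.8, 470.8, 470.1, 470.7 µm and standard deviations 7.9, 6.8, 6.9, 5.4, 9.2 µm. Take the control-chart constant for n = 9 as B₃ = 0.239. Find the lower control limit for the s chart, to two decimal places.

1.73

s̄ = (7.9 + 6.8 + 6.9 + 5.4 + 9.2) / 5 = 7.2400
LCL_s = B₃·s̄ = 0.239 × 7.2400 = 1.7304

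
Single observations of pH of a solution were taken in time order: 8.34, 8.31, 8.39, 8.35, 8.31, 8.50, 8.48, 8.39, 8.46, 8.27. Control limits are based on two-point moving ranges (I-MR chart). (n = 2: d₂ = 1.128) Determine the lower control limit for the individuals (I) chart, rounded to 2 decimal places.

X̄ = (8.34 + 8.31 + 8.39 + 8.35 + 8.31 + 8.50 + 8.48 + 8.39 + 8.46 + 8.27) / 10 = 8.3800
Moving ranges: 0.03, 0.08, 0.04, 0.04, 0.19, 0.02, 0.09, 0.07, 0.19; M̄R̄ = 0.7500 / 9 = 0.0833
LCL = X̄ − 3·M̄R̄/d₂ = 8.3800 − 3 × 0.0833 / 1.128 = 8.1584

8.16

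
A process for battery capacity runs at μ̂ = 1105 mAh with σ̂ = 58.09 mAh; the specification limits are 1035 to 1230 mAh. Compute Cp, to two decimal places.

0.56

Cp = (USL − LSL) / (6σ̂) = (1230 − 1035) / (6 × 58.09) = 195.0000 / 348.5400 = 0.5595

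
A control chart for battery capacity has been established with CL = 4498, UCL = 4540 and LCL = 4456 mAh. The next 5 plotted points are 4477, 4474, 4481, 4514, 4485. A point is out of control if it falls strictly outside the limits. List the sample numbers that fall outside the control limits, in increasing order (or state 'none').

All 5 points lie within [4456, 4540].

none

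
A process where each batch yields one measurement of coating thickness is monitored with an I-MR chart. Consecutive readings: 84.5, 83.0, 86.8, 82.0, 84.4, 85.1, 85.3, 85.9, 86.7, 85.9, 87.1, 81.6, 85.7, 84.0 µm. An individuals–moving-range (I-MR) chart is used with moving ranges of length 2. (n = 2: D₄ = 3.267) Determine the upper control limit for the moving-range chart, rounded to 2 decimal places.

7.06

Moving ranges: 1.5, 3.8, 4.8, 2.4, 0.7, 0.2, 0.6, 0.8, 0.8, 1.2, 5.5, 4.1, 1.7; M̄R̄ = 28.1000 / 13 = 2.1615
UCL_MR = D₄·M̄R̄ = 3.267 × 2.1615 = 7.0617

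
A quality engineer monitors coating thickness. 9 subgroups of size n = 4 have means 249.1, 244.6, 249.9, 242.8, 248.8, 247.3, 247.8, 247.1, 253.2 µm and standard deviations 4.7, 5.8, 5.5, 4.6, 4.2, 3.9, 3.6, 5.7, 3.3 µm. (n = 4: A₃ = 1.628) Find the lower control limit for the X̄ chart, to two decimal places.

240.37

X̄̄ = (249.1 + 244.6 + 249.9 + 242.8 + 248.8 + 247.3 + 247.8 + 247.1 + 253.2) / 9 = 247.8444
s̄ = (4.7 + 5.8 + 5.5 + 4.6 + 4.2 + 3.9 + 3.6 + 5.7 + 3.3) / 9 = 4.5889
LCL = X̄̄ − A₃·s̄ = 247.8444 − 1.628 × 4.5889 = 240.3737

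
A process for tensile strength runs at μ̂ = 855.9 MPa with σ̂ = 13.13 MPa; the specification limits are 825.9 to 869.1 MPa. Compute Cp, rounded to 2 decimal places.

0.55

Cp = (USL − LSL) / (6σ̂) = (869.1 − 825.9) / (6 × 13.13) = 43.2000 / 78.7800 = 0.5484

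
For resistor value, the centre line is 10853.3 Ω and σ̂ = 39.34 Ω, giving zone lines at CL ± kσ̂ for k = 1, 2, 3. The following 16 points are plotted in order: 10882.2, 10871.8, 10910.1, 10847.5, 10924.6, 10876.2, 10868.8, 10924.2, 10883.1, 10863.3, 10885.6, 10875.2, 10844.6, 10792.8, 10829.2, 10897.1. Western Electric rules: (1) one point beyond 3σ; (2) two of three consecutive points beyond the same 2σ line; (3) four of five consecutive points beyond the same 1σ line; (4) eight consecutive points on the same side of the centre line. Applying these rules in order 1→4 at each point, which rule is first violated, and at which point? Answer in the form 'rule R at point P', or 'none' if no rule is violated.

rule 4 at point 12

Zone of each point (C = within 1σ̂, B = 1σ̂–2σ̂, A = 2σ̂–3σ̂, * = beyond 3σ̂; sign = side of CL): 1:+C, 2:+C, 3:+B, 4:-C, 5:+B, 6:+C, 7:+C, 8:+B, 9:+C, 10:+C, 11:+C, 12:+C, 13:-C, 14:-B, 15:-C, 16:+B
Rule 4 (eight consecutive points on the same side of the centre line) is satisfied at point 12.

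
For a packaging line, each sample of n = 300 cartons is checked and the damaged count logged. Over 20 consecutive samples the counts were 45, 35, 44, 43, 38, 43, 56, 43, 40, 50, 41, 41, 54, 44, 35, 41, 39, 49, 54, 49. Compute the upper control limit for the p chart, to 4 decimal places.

p̄ = Σdᵢ / (k·n) = 884 / (20 × 300) = 0.14733
UCL = p̄ + 3·√(p̄(1−p̄)/n) = 0.14733 + 3 × √(0.14733×0.85267/300) = 0.14733 + 3 × 0.02046 = 0.20872

0.2087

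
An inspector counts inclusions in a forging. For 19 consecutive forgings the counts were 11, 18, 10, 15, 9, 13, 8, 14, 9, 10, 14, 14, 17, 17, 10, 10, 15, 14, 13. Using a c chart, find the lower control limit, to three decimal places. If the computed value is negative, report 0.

c̄ = (11 + 18 + 10 + 15 + 9 + 13 + 8 + 14 + 9 + 10 + 14 + 14 + 17 + 17 + 10 + 10 + 15 + 14 + 13) / 19 = 241 / 19 = 12.6842
LCL = c̄ − 3√c̄ = 12.6842 − 3 × 3.5615 = 1.9997

2.000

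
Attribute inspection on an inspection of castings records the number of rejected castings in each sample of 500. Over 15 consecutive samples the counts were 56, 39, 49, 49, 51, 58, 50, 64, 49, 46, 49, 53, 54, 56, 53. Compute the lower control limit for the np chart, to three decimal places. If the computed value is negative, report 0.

31.302

p̄ = Σdᵢ / (k·n) = 776 / (15 × 500) = 0.10347
LCL = np̄ − 3·√(np̄(1−p̄)) = 51.7333 − 3 × 6.8103 = 31.3023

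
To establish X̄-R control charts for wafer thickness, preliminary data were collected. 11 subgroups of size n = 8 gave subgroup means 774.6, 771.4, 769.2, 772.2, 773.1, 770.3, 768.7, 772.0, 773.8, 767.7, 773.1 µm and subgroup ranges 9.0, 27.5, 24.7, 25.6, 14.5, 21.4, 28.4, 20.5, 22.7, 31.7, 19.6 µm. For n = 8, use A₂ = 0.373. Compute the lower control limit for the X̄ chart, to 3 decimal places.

X̄̄ = (774.6 + 771.4 + 769.2 + 772.2 + 773.1 + 770.3 + 768.7 + 772.0 + 773.8 + 767.7 + 773.1) / 11 = 8486.1000 / 11 = 771.4636
R̄ = (9.0 + 27.5 + 24.7 + 25.6 + 14.5 + 21.4 + 28.4 + 20.5 + 22.7 + 31.7 + 19.6) / 11 = 245.6000 / 11 = 22.3273
LCL = X̄̄ − A₂·R̄ = 771.4636 − 0.373 × 22.3273 = 763.1356

763.136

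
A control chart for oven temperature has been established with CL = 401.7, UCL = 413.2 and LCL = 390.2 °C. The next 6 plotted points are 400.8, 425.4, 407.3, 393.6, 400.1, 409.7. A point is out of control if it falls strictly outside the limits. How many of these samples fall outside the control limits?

1

Compare each point to [390.2, 413.2]: sample 2 = 425.4 > UCL.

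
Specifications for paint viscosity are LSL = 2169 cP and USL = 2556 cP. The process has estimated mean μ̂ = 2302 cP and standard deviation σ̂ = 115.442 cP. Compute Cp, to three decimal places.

Cp = (USL − LSL) / (6σ̂) = (2556 − 2169) / (6 × 115.442) = 387.0000 / 692.6520 = 0.5587

0.559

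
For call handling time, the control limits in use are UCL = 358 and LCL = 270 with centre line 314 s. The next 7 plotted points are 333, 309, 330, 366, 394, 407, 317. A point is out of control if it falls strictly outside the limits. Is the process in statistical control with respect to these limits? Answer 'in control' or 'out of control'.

out of control

Compare each point to [270, 358]: sample 4 = 366 > UCL; sample 5 = 394 > UCL; sample 6 = 407 > UCL.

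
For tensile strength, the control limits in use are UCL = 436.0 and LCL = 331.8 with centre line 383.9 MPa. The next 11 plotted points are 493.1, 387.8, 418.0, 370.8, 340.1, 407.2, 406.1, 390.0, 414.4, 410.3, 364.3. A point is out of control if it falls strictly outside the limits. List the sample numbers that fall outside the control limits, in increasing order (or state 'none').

Compare each point to [331.8, 436.0]: sample 1 = 493.1 > UCL.

1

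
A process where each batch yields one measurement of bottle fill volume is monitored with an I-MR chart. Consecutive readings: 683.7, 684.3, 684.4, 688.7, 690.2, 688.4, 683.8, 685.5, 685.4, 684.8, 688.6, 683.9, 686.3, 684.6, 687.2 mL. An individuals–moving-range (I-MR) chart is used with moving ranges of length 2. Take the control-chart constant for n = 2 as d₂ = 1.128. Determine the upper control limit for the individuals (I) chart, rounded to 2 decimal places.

691.78

X̄ = (683.7 + 684.3 + 684.4 + 688.7 + 690.2 + 688.4 + 683.8 + 685.5 + 685.4 + 684.8 + 688.6 + 683.9 + 686.3 + 684.6 + 687.2) / 15 = 685.9867
Moving ranges: 0.6, 0.1, 4.3, 1.5, 1.8, 4.6, 1.7, 0.1, 0.6, 3.8, 4.7, 2.4, 1.7, 2.6; M̄R̄ = 30.5000 / 14 = 2.1786
UCL = X̄ + 3·M̄R̄/d₂ = 685.9867 + 3 × 2.1786 / 1.128 = 691.7807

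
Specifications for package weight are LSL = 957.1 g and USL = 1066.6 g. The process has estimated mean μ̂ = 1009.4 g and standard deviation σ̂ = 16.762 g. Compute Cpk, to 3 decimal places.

1.040

Cpu = (USL − μ̂) / (3σ̂) = (1066.6 − 1009.4) / (3 × 16.762) = 1.1375; Cpl = (μ̂ − LSL) / (3σ̂) = (1009.4 − 957.1) / (3 × 16.762) = 1.0401; Cpk = min(Cpu, Cpl) = 1.0401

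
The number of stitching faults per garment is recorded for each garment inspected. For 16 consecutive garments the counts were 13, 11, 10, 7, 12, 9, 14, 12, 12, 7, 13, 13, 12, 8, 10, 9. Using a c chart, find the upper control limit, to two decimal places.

20.59

c̄ = (13 + 11 + 10 + 7 + 12 + 9 + 14 + 12 + 12 + 7 + 13 + 13 + 12 + 8 + 10 + 9) / 16 = 172 / 16 = 10.7500
UCL = c̄ + 3√c̄ = 10.7500 + 3 × √10.7500 = 10.7500 + 3 × 3.2787 = 20.5862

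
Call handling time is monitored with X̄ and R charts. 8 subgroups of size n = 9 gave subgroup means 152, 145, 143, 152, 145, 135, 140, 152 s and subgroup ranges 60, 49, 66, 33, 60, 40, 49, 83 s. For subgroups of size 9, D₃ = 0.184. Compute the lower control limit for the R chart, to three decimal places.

10.120

R̄ = (60 + 49 + 66 + 33 + 60 + 40 + 49 + 83) / 8 = 440.0000 / 8 = 55.0000
LCL_R = D₃·R̄ = 0.184 × 55.0000 = 10.1200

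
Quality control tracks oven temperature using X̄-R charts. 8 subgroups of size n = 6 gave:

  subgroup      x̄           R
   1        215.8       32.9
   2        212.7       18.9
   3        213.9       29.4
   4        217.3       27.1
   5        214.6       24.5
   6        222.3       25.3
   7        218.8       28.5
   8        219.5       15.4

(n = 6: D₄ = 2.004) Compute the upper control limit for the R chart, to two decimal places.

R̄ = (32.9 + 18.9 + 29.4 + 27.1 + 24.5 + 25.3 + 28.5 + 15.4) / 8 = 202.0000 / 8 = 25.2500
UCL_R = D₄·R̄ = 2.004 × 25.2500 = 50.6010

50.60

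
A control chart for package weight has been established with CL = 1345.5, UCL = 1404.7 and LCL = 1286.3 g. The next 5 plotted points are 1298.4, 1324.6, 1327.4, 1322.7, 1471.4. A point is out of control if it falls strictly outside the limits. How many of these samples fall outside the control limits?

Compare each point to [1286.3, 1404.7]: sample 5 = 1471.4 > UCL.

1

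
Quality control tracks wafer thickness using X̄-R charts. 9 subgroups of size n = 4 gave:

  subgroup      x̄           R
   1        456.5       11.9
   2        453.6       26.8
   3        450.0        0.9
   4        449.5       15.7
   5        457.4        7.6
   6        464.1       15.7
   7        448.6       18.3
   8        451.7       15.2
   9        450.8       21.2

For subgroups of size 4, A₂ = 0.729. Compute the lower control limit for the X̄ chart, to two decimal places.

442.78

X̄̄ = (456.5 + 453.6 + 450.0 + 449.5 + 457.4 + 464.1 + 448.6 + 451.7 + 450.8) / 9 = 4082.2000 / 9 = 453.5778
R̄ = (11.9 + 26.8 + 0.9 + 15.7 + 7.6 + 15.7 + 18.3 + 15.2 + 21.2) / 9 = 133.3000 / 9 = 14.8111
LCL = X̄̄ − A₂·R̄ = 453.5778 − 0.729 × 14.8111 = 442.7805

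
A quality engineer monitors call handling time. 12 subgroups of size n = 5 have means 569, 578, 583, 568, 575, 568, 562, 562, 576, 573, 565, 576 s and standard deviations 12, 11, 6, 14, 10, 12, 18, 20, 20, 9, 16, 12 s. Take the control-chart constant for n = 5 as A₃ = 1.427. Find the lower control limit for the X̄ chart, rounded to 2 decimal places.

552.22

X̄̄ = (569 + 578 + 583 + 568 + 575 + 568 + 562 + 562 + 576 + 573 + 565 + 576) / 12 = 571.2500
s̄ = (12 + 11 + 6 + 14 + 10 + 12 + 18 + 20 + 20 + 9 + 16 + 12) / 12 = 13.3333
LCL = X̄̄ − A₃·s̄ = 571.2500 − 1.427 × 13.3333 = 552.2233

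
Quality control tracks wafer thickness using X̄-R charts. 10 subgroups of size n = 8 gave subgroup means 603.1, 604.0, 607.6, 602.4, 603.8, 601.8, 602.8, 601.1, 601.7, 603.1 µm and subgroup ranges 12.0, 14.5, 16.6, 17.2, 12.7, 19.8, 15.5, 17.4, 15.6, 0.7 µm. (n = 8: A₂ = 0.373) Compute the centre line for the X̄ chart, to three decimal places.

X̄̄ = (603.1 + 604.0 + 607.6 + 602.4 + 603.8 + 601.8 + 602.8 + 601.1 + 601.7 + 603.1) / 10 = 6031.4000 / 10 = 603.1400
CL = X̄̄ = 603.1400

603.140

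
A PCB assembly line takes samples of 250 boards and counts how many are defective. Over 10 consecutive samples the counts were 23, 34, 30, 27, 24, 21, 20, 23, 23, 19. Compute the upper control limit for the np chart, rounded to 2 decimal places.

p̄ = Σdᵢ / (k·n) = 244 / (10 × 250) = 0.09760
UCL = np̄ + 3·√(np̄(1−p̄)) = 24.4000 + 3 × √(24.4000×0.90240) = 24.4000 + 3 × 4.6924 = 38.4772

38.48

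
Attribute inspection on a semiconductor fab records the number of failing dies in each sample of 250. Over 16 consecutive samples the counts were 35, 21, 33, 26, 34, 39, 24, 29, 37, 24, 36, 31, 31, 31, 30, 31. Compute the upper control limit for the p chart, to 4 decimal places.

0.1853

p̄ = Σdᵢ / (k·n) = 492 / (16 × 250) = 0.12300
UCL = p̄ + 3·√(p̄(1−p̄)/n) = 0.12300 + 3 × √(0.12300×0.87700/250) = 0.12300 + 3 × 0.02077 = 0.18532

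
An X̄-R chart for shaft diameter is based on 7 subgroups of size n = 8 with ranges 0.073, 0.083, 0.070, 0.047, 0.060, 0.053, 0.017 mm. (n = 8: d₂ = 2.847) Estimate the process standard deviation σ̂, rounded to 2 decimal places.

R̄ = (0.073 + 0.083 + 0.070 + 0.047 + 0.060 + 0.053 + 0.017) / 7 = 0.0576
σ̂ = R̄ / d₂ = 0.0576 / 2.847 = 0.0202

0.02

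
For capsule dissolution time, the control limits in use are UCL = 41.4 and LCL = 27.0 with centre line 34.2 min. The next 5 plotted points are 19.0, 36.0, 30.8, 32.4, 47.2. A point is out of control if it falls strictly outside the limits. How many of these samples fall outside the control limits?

2

Compare each point to [27.0, 41.4]: sample 1 = 19.0 < LCL; sample 5 = 47.2 > UCL.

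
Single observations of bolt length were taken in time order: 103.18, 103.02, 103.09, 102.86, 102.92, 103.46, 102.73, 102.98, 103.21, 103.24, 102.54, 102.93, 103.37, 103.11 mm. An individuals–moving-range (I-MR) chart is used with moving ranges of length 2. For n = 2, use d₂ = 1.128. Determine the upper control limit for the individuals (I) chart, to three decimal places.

X̄ = (103.18 + 103.02 + 103.09 + 102.86 + 102.92 + 103.46 + 102.73 + 102.98 + 103.21 + 103.24 + 102.54 + 102.93 + 103.37 + 103.11) / 14 = 103.0457
Moving ranges: 0.16, 0.07, 0.23, 0.06, 0.54, 0.73, 0.25, 0.23, 0.03, 0.70, 0.39, 0.44, 0.26; M̄R̄ = 4.0900 / 13 = 0.3146
UCL = X̄ + 3·M̄R̄/d₂ = 103.0457 + 3 × 0.3146 / 1.128 = 103.8825

103.882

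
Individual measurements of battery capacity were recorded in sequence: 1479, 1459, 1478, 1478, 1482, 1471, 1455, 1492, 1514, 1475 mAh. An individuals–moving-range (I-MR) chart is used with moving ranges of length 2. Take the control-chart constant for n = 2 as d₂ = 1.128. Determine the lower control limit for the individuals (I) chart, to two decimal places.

1428.65

X̄ = (1479 + 1459 + 1478 + 1478 + 1482 + 1471 + 1455 + 1492 + 1514 + 1475) / 10 = 1478.3000
Moving ranges: 20, 19, 0, 4, 11, 16, 37, 22, 39; M̄R̄ = 168.0000 / 9 = 18.6667
LCL = X̄ − 3·M̄R̄/d₂ = 1478.3000 − 3 × 18.6667 / 1.128 = 1428.6546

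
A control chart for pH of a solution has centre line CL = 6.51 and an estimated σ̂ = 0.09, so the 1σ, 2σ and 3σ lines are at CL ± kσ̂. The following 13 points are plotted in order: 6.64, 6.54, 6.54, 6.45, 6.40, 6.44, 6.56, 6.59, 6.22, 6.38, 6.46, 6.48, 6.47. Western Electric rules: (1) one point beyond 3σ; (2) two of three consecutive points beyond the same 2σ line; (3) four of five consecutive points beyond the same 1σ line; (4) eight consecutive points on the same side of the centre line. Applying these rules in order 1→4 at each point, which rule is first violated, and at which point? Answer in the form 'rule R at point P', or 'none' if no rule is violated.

rule 1 at point 9

Zone of each point (C = within 1σ̂, B = 1σ̂–2σ̂, A = 2σ̂–3σ̂, * = beyond 3σ̂; sign = side of CL): 1:+B, 2:+C, 3:+C, 4:-C, 5:-B, 6:-C, 7:+C, 8:+C, 9:-*, 10:-B, 11:-C, 12:-C, 13:-C
Rule 1 (one point beyond the 3σ limits) is satisfied at point 9.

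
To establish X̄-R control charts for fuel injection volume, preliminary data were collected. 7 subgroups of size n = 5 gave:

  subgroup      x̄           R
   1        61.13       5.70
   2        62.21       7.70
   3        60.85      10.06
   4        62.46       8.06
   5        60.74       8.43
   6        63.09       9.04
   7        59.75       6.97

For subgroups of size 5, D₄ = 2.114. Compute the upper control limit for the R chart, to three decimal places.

16.900

R̄ = (5.70 + 7.70 + 10.06 + 8.06 + 8.43 + 9.04 + 6.97) / 7 = 55.9600 / 7 = 7.9943
UCL_R = D₄·R̄ = 2.114 × 7.9943 = 16.8999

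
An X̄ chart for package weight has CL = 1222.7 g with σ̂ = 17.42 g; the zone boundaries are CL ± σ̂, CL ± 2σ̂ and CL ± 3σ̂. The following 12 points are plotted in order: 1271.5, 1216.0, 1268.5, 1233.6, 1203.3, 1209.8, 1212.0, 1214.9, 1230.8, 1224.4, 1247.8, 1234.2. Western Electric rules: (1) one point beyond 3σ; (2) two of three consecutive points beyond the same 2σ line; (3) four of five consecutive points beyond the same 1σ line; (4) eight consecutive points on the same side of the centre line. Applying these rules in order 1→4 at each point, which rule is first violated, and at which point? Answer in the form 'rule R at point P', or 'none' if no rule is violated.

rule 2 at point 3

Zone of each point (C = within 1σ̂, B = 1σ̂–2σ̂, A = 2σ̂–3σ̂, * = beyond 3σ̂; sign = side of CL): 1:+A, 2:-C, 3:+A, 4:+C, 5:-B, 6:-C, 7:-C, 8:-C, 9:+C, 10:+C, 11:+B, 12:+C
Rule 2 (two of three consecutive points beyond the same 2σ limit) is satisfied at point 3.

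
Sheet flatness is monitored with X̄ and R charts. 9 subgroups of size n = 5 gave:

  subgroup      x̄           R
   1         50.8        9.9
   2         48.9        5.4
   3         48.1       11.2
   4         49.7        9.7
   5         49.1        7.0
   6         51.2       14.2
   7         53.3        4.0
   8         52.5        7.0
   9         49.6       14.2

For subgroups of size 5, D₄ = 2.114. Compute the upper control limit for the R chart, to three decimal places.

R̄ = (9.9 + 5.4 + 11.2 + 9.7 + 7.0 + 14.2 + 4.0 + 7.0 + 14.2) / 9 = 82.6000 / 9 = 9.1778
UCL_R = D₄·R̄ = 2.114 × 9.1778 = 19.4018

19.402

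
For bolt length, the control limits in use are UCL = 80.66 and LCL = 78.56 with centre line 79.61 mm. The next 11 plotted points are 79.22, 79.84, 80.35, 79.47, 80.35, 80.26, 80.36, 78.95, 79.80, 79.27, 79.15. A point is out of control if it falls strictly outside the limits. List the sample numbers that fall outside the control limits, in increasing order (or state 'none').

All 11 points lie within [78.56, 80.66].

none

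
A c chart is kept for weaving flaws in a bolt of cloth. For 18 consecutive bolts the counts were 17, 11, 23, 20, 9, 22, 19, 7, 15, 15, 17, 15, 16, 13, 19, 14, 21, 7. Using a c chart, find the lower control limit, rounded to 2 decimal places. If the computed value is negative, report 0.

3.72

c̄ = (17 + 11 + 23 + 20 + 9 + 22 + 19 + 7 + 15 + 15 + 17 + 15 + 16 + 13 + 19 + 14 + 21 + 7) / 18 = 280 / 18 = 15.5556
LCL = c̄ − 3√c̄ = 15.5556 − 3 × 3.9441 = 3.7234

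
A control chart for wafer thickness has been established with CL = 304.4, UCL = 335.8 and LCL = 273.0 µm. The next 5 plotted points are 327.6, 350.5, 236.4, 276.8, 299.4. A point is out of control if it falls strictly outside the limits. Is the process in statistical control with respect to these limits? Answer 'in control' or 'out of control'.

out of control

Compare each point to [273.0, 335.8]: sample 2 = 350.5 > UCL; sample 3 = 236.4 < LCL.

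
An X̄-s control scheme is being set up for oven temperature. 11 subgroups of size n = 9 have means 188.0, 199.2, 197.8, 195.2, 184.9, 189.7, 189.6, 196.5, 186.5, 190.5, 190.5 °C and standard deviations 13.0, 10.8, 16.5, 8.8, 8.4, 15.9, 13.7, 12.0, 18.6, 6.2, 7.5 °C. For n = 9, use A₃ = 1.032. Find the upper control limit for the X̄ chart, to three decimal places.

X̄̄ = (188.0 + 199.2 + 197.8 + 195.2 + 184.9 + 189.7 + 189.6 + 196.5 + 186.5 + 190.5 + 190.5) / 11 = 191.6727
s̄ = (13.0 + 10.8 + 16.5 + 8.8 + 8.4 + 15.9 + 13.7 + 12.0 + 18.6 + 6.2 + 7.5) / 11 = 11.9455
UCL = X̄̄ + A₃·s̄ = 191.6727 + 1.032 × 11.9455 = 204.0004

204.000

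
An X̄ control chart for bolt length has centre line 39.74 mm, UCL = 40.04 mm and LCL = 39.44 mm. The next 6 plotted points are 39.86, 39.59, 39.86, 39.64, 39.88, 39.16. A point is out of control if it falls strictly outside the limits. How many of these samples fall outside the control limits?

1

Compare each point to [39.44, 40.04]: sample 6 = 39.16 < LCL.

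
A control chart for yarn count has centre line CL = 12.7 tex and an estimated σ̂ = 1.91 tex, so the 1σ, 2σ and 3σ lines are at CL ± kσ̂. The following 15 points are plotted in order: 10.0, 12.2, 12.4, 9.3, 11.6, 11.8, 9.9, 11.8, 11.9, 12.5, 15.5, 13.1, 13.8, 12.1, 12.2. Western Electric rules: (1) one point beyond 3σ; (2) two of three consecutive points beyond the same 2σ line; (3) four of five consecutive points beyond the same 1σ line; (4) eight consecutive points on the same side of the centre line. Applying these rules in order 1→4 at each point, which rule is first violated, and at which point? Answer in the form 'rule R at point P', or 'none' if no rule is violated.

rule 4 at point 8

Zone of each point (C = within 1σ̂, B = 1σ̂–2σ̂, A = 2σ̂–3σ̂, * = beyond 3σ̂; sign = side of CL): 1:-B, 2:-C, 3:-C, 4:-B, 5:-C, 6:-C, 7:-B, 8:-C, 9:-C, 10:-C, 11:+B, 12:+C, 13:+C, 14:-C, 15:-C
Rule 4 (eight consecutive points on the same side of the centre line) is satisfied at point 8.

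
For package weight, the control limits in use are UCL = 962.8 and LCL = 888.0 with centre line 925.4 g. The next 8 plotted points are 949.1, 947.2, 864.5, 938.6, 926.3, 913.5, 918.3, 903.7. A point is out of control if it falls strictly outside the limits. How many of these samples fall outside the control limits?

Compare each point to [888.0, 962.8]: sample 3 = 864.5 < LCL.

1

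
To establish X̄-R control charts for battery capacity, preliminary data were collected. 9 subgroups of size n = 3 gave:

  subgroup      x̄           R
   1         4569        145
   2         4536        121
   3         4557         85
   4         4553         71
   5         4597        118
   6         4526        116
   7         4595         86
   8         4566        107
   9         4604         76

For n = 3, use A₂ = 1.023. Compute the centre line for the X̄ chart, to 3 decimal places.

4567.000

X̄̄ = (4569 + 4536 + 4557 + 4553 + 4597 + 4526 + 4595 + 4566 + 4604) / 9 = 41103.0000 / 9 = 4567.0000
CL = X̄̄ = 4567.0000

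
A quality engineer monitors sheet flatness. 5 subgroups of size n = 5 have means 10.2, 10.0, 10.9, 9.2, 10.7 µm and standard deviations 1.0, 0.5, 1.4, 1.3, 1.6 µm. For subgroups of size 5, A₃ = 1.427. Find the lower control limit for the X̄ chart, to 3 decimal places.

X̄̄ = (10.2 + 10.0 + 10.9 + 9.2 + 10.7) / 5 = 10.2000
s̄ = (1.0 + 0.5 + 1.4 + 1.3 + 1.6) / 5 = 1.1600
LCL = X̄̄ − A₃·s̄ = 10.2000 − 1.427 × 1.1600 = 8.5447

8.545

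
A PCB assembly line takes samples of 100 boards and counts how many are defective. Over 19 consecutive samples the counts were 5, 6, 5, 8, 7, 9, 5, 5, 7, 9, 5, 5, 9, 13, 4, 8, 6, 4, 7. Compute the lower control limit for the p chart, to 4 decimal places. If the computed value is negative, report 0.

0.0000

p̄ = Σdᵢ / (k·n) = 127 / (19 × 100) = 0.06684
LCL = p̄ − 3·√(p̄(1−p̄)/n) = 0.06684 − 3 × 0.02497 = -0.00808 → 0 (negative, so LCL = 0)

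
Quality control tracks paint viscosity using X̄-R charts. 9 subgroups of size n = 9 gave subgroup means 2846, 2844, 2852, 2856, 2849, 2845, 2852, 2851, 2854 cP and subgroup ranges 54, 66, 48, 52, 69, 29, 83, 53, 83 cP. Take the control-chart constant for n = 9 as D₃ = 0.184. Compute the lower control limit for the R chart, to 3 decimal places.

R̄ = (54 + 66 + 48 + 52 + 69 + 29 + 83 + 53 + 83) / 9 = 537.0000 / 9 = 59.6667
LCL_R = D₃·R̄ = 0.184 × 59.6667 = 10.9787

10.979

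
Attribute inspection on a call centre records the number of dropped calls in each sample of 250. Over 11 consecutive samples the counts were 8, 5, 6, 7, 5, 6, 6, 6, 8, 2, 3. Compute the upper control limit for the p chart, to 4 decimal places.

p̄ = Σdᵢ / (k·n) = 62 / (11 × 250) = 0.02255
UCL = p̄ + 3·√(p̄(1−p̄)/n) = 0.02255 + 3 × √(0.02255×0.97745/250) = 0.02255 + 3 × 0.00939 = 0.05071

0.0507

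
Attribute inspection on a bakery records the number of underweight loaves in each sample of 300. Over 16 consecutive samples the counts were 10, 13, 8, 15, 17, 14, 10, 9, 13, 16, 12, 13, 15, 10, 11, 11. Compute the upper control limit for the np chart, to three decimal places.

22.621

p̄ = Σdᵢ / (k·n) = 197 / (16 × 300) = 0.04104
UCL = np̄ + 3·√(np̄(1−p̄)) = 12.3125 + 3 × √(12.3125×0.95896) = 12.3125 + 3 × 3.4362 = 22.6210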